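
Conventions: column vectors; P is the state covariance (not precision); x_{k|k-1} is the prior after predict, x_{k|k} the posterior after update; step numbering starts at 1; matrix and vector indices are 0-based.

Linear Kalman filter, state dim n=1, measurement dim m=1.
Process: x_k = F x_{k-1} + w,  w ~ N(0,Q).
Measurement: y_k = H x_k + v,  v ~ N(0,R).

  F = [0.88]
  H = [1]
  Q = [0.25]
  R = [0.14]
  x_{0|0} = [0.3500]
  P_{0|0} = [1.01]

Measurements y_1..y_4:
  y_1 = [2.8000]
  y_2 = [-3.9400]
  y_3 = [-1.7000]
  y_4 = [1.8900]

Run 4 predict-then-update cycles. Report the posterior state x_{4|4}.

step 1: x^-=[0.3080]  P^-=[1.0321]  S=[1.1721]  K=[0.8806]  nu=[2.4920]  x^+=[2.5024]  P^+=[0.1233]
step 2: x^-=[2.2021]  P^-=[0.3455]  S=[0.4855]  K=[0.7116]  nu=[-6.1421]  x^+=[-2.1687]  P^+=[0.0996]
step 3: x^-=[-1.9085]  P^-=[0.3272]  S=[0.4672]  K=[0.7003]  nu=[0.2085]  x^+=[-1.7625]  P^+=[0.0980]
step 4: x^-=[-1.5510]  P^-=[0.3259]  S=[0.4659]  K=[0.6995]  nu=[3.4410]  x^+=[0.8561]  P^+=[0.0979]

x_post = [0.8561]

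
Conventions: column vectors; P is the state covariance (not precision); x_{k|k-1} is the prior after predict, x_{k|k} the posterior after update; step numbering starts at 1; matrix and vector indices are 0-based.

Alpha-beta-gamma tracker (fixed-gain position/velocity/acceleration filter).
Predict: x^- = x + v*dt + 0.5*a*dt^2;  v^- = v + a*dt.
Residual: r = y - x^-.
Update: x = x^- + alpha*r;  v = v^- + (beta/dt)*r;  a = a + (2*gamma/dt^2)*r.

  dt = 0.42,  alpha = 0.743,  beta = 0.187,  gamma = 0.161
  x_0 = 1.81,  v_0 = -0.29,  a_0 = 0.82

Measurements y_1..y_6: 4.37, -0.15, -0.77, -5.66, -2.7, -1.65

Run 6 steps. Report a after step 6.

step 1: x_pred=1.7605  r=2.6095  x^+=3.6994  v^+=1.2162  a^+=5.5833
step 2: x_pred=4.7026  r=-4.8526  x^+=1.0971  v^+=1.4007  a^+=-3.2747
step 3: x_pred=1.3966  r=-2.1666  x^+=-0.2132  v^+=-0.9393  a^+=-7.2295
step 4: x_pred=-1.2454  r=-4.4146  x^+=-4.5254  v^+=-5.9413  a^+=-15.2880
step 5: x_pred=-8.3692  r=5.6692  x^+=-4.1570  v^+=-9.8381  a^+=-4.9395
step 6: x_pred=-8.7247  r=7.0747  x^+=-3.4682  v^+=-8.7628  a^+=7.9746

a_post = 7.9746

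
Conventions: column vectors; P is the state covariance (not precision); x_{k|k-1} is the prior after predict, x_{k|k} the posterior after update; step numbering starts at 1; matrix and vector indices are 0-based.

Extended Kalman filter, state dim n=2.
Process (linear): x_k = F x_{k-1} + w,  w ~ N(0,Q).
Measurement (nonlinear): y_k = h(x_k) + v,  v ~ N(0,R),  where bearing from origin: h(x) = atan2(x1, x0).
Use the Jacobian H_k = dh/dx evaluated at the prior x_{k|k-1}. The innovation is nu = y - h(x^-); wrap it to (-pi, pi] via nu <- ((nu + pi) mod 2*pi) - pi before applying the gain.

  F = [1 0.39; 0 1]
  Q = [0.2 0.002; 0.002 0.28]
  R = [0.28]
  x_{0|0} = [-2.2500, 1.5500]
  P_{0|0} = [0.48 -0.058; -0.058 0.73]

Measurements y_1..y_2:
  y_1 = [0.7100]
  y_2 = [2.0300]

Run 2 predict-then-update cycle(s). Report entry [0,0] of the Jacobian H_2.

H_jac[0,0] = -0.3378

step 1: x^-=[-1.6455, 1.5500]  P^-=[0.7458 0.2287; 0.2287 1.0100]  H_jac=[-0.3033 -0.3220]  S=[0.4980]  K=[-0.6021; -0.7923]  nu=[-1.6761]  x^+=[-0.6363, 2.8780]  P^+=[0.5653 -0.0089; -0.0089 0.6973]
step 2: x^-=[0.4861, 2.8780]  P^-=[0.8644 0.2651; 0.2651 0.9773]  H_jac=[-0.3378 0.0571]  S=[0.3716]  K=[-0.7451; -0.0909]  nu=[0.6265]  x^+=[0.0193, 2.8211]  P^+=[0.6581 0.2399; 0.2399 0.9743]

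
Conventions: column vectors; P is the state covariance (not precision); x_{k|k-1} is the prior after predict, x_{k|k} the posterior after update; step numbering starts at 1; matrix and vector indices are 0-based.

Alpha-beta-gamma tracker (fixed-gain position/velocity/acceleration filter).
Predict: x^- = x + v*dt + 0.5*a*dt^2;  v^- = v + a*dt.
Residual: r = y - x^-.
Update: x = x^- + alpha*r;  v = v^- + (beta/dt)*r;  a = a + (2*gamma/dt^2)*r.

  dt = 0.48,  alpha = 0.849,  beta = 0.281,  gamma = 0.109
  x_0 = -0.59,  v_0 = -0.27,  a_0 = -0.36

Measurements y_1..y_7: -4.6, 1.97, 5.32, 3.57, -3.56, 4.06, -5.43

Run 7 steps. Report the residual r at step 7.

resid = -9.1446

step 1: x_pred=-0.7611  r=-3.8389  x^+=-4.0203  v^+=-2.6902  a^+=-3.9923
step 2: x_pred=-5.7715  r=7.7415  x^+=0.8010  v^+=-0.0745  a^+=3.3326
step 3: x_pred=1.1492  r=4.1708  x^+=4.6902  v^+=3.9668  a^+=7.2789
step 4: x_pred=7.4328  r=-3.8628  x^+=4.1533  v^+=5.1993  a^+=3.6240
step 5: x_pred=7.0664  r=-10.6264  x^+=-1.9554  v^+=0.7179  a^+=-6.4306
step 6: x_pred=-2.3516  r=6.4116  x^+=3.0918  v^+=1.3847  a^+=-0.3640
step 7: x_pred=3.7146  r=-9.1446  x^+=-4.0492  v^+=-4.1434  a^+=-9.0165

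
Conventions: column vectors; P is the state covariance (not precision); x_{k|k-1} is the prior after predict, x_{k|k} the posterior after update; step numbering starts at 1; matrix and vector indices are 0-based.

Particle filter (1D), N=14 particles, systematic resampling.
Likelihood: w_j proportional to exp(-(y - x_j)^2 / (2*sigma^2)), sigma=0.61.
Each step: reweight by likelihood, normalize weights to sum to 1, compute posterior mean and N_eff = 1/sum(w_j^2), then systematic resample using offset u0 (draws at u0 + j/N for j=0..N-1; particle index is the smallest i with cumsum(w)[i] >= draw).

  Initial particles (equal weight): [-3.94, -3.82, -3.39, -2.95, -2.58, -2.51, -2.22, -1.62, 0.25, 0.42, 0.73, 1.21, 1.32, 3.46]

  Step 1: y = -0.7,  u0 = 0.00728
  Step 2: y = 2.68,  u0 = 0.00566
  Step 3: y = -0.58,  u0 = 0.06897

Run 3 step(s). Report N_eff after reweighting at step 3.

N_eff = 10.1574

step 1: w=[0.0000, 0.0000, 0.0001, 0.0012, 0.0092, 0.0130, 0.0474, 0.3390, 0.3144, 0.1959, 0.0677, 0.0079, 0.0044, 0.0000]  mean=-0.4886  Neff=3.8567  idx=[4, 7, 7, 7, 7, 7, 8, 8, 8, 8, 8, 9, 9, 10]
step 2: w=[0.0000, 0.0000, 0.0000, 0.0000, 0.0000, 0.0000, 0.0361, 0.0361, 0.0361, 0.0361, 0.0361, 0.1054, 0.1054, 0.6087]  mean=0.5780  Neff=2.5046  idx=[6, 8, 10, 11, 12, 12, 13, 13, 13, 13, 13, 13, 13, 13]
step 3: w=[0.1431, 0.1431, 0.1431, 0.0942, 0.0942, 0.0942, 0.0360, 0.0360, 0.0360, 0.0360, 0.0360, 0.0360, 0.0360, 0.0360]  mean=0.4363  Neff=10.1574  idx=[0, 0, 1, 1, 2, 2, 3, 4, 5, 5, 7, 9, 11, 13]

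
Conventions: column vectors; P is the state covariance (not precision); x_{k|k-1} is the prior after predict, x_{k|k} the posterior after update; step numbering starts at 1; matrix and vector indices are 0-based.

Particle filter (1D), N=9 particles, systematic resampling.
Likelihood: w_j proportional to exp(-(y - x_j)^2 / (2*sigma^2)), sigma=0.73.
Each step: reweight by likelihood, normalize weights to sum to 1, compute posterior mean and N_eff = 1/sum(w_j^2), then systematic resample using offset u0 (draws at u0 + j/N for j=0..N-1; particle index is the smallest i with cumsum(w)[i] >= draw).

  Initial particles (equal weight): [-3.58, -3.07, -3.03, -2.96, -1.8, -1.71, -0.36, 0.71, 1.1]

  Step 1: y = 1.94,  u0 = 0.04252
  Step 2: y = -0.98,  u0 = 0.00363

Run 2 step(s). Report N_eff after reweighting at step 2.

N_eff = 6.0181

step 1: w=[0.0000, 0.0000, 0.0000, 0.0000, 0.0000, 0.0000, 0.0091, 0.3163, 0.6746]  mean=0.9633  Neff=1.8013  idx=[7, 7, 7, 8, 8, 8, 8, 8, 8]
step 2: w=[0.2217, 0.2217, 0.2217, 0.0558, 0.0558, 0.0558, 0.0558, 0.0558, 0.0558]  mean=0.8406  Neff=6.0181  idx=[0, 0, 1, 1, 2, 2, 3, 5, 7]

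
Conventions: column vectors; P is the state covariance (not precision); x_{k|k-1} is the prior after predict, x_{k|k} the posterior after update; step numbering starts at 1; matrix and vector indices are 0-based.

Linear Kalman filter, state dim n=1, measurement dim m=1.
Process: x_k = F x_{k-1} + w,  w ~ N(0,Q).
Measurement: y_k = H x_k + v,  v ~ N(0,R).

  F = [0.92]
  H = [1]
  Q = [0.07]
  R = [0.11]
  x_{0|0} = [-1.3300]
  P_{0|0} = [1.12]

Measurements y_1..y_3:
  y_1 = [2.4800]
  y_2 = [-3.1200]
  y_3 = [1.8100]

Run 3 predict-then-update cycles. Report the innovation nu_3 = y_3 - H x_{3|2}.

step 1: x^-=[-1.2236]  P^-=[1.0180]  S=[1.1280]  K=[0.9025]  nu=[3.7036]  x^+=[2.1188]  P^+=[0.0993]
step 2: x^-=[1.9493]  P^-=[0.1540]  S=[0.2640]  K=[0.5834]  nu=[-5.0693]  x^+=[-1.0080]  P^+=[0.0642]
step 3: x^-=[-0.9273]  P^-=[0.1243]  S=[0.2343]  K=[0.5305]  nu=[2.7373]  x^+=[0.5249]  P^+=[0.0584]

innov = [2.7373]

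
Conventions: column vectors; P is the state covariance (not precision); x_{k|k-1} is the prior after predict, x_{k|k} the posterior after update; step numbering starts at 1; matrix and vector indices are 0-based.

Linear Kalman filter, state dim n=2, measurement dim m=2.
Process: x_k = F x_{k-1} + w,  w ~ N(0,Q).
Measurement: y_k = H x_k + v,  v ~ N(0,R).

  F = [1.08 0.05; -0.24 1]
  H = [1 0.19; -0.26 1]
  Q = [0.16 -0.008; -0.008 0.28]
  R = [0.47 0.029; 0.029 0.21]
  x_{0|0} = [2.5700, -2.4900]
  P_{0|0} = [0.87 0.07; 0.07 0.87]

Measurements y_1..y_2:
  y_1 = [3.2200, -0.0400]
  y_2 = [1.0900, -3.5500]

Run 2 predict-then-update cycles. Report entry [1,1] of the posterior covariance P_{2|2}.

P_post[1,1] = 0.1490

step 1: x^-=[2.6511, -3.1068]  P^-=[1.1845 -0.1152; -0.1152 1.1665]  S=[1.6528 -0.1669; -0.1669 1.5165]  K=[0.6828 -0.2039; 0.1457 0.8050]  nu=[1.1592, 3.7561]  x^+=[2.6766, 0.0857]  P^+=[0.3043 0.0561; 0.0561 0.1879]
step 2: x^-=[2.8950, -0.5567]  P^-=[0.5215 -0.0176; -0.0176 0.4585]  S=[1.0014 -0.0362; -0.0362 0.7129]  K=[0.5106 -0.1889; 0.0931 0.6543]  nu=[-1.6993, -2.2406]  x^+=[2.4507, -2.1808]  P^+=[0.2280 0.0344; 0.0344 0.1490]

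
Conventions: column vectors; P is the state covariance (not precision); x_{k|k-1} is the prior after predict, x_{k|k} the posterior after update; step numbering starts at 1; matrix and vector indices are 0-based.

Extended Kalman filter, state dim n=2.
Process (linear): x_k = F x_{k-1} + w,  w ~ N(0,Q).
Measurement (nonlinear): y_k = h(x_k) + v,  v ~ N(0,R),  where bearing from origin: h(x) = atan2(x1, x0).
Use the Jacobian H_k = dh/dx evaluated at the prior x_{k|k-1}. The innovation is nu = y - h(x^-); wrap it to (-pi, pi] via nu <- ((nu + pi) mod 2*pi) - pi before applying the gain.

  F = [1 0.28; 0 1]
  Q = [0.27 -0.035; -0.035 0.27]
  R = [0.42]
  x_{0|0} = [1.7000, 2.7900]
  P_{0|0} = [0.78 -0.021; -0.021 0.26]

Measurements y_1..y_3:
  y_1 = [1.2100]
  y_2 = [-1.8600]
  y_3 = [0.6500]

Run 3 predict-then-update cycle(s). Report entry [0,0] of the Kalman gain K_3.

K[0,0] = -0.1575

step 1: x^-=[2.4812, 2.7900]  P^-=[1.0586 0.0168; 0.0168 0.5300]  H_jac=[-0.2001 0.1780]  S=[0.4780]  K=[-0.4370; 0.1903]  nu=[0.3661]  x^+=[2.3212, 2.8597]  P^+=[0.9673 0.0566; 0.0566 0.5127]
step 2: x^-=[3.1219, 2.8597]  P^-=[1.3092 0.1651; 0.1651 0.7827]  H_jac=[-0.1595 0.1742]  S=[0.4679]  K=[-0.3850; 0.2351]  nu=[-2.6016]  x^+=[4.1234, 2.2481]  P^+=[1.2399 0.2074; 0.2074 0.7568]
step 3: x^-=[4.7529, 2.2481]  P^-=[1.6854 0.3844; 0.3844 1.0268]  H_jac=[-0.0813 0.1719]  S=[0.4508]  K=[-0.1575; 0.3223]  nu=[0.2082]  x^+=[4.7201, 2.3152]  P^+=[1.6742 0.4072; 0.4072 0.9800]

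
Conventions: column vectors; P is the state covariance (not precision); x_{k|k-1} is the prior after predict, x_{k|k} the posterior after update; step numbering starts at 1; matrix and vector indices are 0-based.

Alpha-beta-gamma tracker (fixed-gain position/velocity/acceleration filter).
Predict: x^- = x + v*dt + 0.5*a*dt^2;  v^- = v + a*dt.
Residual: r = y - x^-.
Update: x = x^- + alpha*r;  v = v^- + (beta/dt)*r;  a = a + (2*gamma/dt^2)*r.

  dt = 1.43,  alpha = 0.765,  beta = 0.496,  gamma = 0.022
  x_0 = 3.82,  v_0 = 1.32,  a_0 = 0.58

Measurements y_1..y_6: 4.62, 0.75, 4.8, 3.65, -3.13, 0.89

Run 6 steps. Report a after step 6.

a_post = 0.2735

step 1: x_pred=6.3006  r=-1.6806  x^+=5.0149  v^+=1.5665  a^+=0.5438
step 2: x_pred=7.8110  r=-7.0610  x^+=2.4093  v^+=-0.1050  a^+=0.3919
step 3: x_pred=2.6599  r=2.1401  x^+=4.2971  v^+=1.1977  a^+=0.4380
step 4: x_pred=6.4576  r=-2.8076  x^+=4.3098  v^+=0.8502  a^+=0.3775
step 5: x_pred=5.9116  r=-9.0416  x^+=-1.0052  v^+=-1.7460  a^+=0.1830
step 6: x_pred=-3.3150  r=4.2050  x^+=-0.0982  v^+=-0.0258  a^+=0.2735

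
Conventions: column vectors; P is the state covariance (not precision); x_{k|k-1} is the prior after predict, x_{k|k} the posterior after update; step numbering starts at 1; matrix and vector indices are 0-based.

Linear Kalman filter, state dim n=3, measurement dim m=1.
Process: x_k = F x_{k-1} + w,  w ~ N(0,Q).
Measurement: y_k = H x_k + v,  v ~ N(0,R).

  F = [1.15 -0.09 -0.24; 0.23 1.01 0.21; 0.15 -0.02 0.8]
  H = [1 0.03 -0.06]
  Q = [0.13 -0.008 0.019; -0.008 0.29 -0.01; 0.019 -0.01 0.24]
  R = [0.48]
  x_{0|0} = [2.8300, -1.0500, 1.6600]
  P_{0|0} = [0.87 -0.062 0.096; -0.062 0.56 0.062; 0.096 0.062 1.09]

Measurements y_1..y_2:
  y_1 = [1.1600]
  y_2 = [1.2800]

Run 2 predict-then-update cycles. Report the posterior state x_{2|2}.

step 1: x^-=[2.9506, -0.0610, 1.7735]  P^-=[1.3104 0.0472 0.0438; 0.0472 0.9621 0.2532; 0.0438 0.2532 0.9788]  S=[1.7915]  K=[0.7308; 0.0340; -0.0041]  nu=[-1.6824]  x^+=[1.7211, -0.1182, 1.7804]  P^+=[0.3537 0.0027 0.0491; 0.0027 0.9600 0.2535; 0.0491 0.2535 0.9788]
step 2: x^-=[1.5626, 0.6504, 1.6849]  P^-=[0.6451 -0.1050 -0.0799; -0.1050 1.4448 0.3620; -0.0799 0.3620 0.8784]  S=[1.1316]  K=[0.5716; -0.0737; -0.1076]  nu=[-0.2011]  x^+=[1.4477, 0.6652, 1.7065]  P^+=[0.2755 -0.0574 -0.0103; -0.0574 1.4386 0.3530; -0.0103 0.3530 0.8653]

x_post = [1.4477, 0.6652, 1.7065]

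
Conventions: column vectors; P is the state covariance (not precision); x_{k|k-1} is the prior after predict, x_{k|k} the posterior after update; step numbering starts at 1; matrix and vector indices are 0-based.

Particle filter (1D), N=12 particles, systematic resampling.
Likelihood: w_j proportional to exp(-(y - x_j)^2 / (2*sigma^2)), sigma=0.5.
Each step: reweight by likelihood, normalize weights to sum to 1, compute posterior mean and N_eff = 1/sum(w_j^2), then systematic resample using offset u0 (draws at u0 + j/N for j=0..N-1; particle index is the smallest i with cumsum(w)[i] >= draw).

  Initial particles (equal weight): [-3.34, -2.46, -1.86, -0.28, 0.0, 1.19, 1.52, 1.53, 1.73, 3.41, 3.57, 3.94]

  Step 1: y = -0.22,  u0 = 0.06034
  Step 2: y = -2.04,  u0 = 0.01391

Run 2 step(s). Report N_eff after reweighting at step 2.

N_eff = 7.4089

step 1: w=[0.0000, 0.0000, 0.0024, 0.5147, 0.4706, 0.0097, 0.0012, 0.0011, 0.0003, 0.0000, 0.0000, 0.0000]  mean=-0.1330  Neff=2.0558  idx=[3, 3, 3, 3, 3, 3, 4, 4, 4, 4, 4, 4]
step 2: w=[0.1489, 0.1489, 0.1489, 0.1489, 0.1489, 0.1489, 0.0177, 0.0177, 0.0177, 0.0177, 0.0177, 0.0177]  mean=-0.2502  Neff=7.4089  idx=[0, 0, 1, 1, 2, 2, 3, 4, 4, 5, 5, 8]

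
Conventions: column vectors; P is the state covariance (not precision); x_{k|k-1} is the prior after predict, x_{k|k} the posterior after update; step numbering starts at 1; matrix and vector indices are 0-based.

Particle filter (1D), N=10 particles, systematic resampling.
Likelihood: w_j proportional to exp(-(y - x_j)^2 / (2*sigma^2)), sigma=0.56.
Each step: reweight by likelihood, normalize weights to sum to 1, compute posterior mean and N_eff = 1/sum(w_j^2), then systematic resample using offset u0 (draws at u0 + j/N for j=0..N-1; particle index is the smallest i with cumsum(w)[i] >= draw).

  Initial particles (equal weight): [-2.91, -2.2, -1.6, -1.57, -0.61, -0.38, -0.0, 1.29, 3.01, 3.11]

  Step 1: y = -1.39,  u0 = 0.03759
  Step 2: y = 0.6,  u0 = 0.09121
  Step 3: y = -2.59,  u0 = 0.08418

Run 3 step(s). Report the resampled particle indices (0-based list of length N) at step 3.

step 1: w=[0.0087, 0.1220, 0.3237, 0.3298, 0.1316, 0.0683, 0.0160, 0.0000, 0.0000, 0.0000]  mean=-1.4356  Neff=3.9888  idx=[1, 2, 2, 2, 2, 3, 3, 3, 4, 5]
step 2: w=[0.0000, 0.0014, 0.0014, 0.0014, 0.0014, 0.0017, 0.0017, 0.0017, 0.3060, 0.6832]  mean=-0.4635  Neff=1.7846  idx=[8, 8, 8, 9, 9, 9, 9, 9, 9, 9]
step 3: w=[0.2219, 0.2219, 0.2219, 0.0477, 0.0477, 0.0477, 0.0477, 0.0477, 0.0477, 0.0477]  mean=-0.5331  Neff=6.1081  idx=[0, 0, 1, 1, 2, 2, 3, 5, 7, 9]

resampled_idx = [0, 0, 1, 1, 2, 2, 3, 5, 7, 9]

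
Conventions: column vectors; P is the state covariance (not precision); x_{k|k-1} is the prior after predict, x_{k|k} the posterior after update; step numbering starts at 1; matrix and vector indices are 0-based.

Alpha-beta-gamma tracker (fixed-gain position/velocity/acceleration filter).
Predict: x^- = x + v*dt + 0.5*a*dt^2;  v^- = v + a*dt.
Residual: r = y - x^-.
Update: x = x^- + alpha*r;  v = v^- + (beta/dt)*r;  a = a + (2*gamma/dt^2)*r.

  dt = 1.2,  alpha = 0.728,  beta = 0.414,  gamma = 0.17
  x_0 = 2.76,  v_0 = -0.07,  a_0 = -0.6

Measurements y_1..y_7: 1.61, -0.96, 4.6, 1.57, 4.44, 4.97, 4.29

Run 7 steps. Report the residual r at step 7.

resid = -4.9110

step 1: x_pred=2.2440  r=-0.6340  x^+=1.7824  v^+=-1.0087  a^+=-0.7497
step 2: x_pred=0.0322  r=-0.9922  x^+=-0.6901  v^+=-2.2507  a^+=-0.9840
step 3: x_pred=-4.0994  r=8.6994  x^+=2.2338  v^+=-0.4301  a^+=1.0701
step 4: x_pred=2.4880  r=-0.9180  x^+=1.8197  v^+=0.5372  a^+=0.8533
step 5: x_pred=3.0787  r=1.3613  x^+=4.0697  v^+=2.0308  a^+=1.1747
step 6: x_pred=7.3525  r=-2.3825  x^+=5.6180  v^+=2.6185  a^+=0.6122
step 7: x_pred=9.2010  r=-4.9110  x^+=5.6258  v^+=1.6588  a^+=-0.5474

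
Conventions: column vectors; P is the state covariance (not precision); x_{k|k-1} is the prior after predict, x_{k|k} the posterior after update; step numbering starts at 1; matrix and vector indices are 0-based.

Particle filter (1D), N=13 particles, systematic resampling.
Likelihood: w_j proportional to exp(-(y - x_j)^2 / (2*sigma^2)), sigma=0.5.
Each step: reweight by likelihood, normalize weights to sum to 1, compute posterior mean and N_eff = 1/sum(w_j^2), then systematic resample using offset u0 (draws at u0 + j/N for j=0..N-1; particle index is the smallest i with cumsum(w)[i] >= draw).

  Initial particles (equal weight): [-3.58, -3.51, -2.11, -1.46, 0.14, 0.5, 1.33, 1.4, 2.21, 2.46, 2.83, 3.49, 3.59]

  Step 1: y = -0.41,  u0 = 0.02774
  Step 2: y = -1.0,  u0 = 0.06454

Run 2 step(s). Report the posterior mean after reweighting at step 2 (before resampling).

post_mean = -0.9353

step 1: w=[0.0000, 0.0000, 0.0036, 0.1291, 0.6394, 0.2235, 0.0027, 0.0017, 0.0000, 0.0000, 0.0000, 0.0000, 0.0000]  mean=0.0111  Neff=2.1032  idx=[3, 3, 4, 4, 4, 4, 4, 4, 4, 4, 5, 5, 5]
step 2: w=[0.3380, 0.3380, 0.0384, 0.0384, 0.0384, 0.0384, 0.0384, 0.0384, 0.0384, 0.0384, 0.0057, 0.0057, 0.0057]  mean=-0.9353  Neff=4.1612  idx=[0, 0, 0, 0, 1, 1, 1, 1, 2, 4, 6, 8, 10]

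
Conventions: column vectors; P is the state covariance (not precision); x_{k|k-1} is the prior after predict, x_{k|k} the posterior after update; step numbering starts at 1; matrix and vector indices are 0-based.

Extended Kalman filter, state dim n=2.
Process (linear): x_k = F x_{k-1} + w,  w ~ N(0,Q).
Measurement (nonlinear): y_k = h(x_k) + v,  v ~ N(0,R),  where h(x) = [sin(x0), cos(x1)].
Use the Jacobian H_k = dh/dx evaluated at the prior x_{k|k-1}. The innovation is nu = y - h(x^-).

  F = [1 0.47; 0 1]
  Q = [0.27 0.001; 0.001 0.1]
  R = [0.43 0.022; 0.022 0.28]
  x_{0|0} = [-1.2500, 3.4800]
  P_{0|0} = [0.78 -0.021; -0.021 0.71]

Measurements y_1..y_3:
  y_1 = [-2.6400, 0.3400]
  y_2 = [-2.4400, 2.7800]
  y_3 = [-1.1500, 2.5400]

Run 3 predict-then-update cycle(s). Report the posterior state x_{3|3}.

x_post = [2.6698, 6.6871]

step 1: x^-=[0.3856, 3.4800]  P^-=[1.1871 0.3137; 0.3137 0.8100]  H_jac=[0.9266 0.0000; 0.0000 0.3320]  S=[1.4492 0.1185; 0.1185 0.3693]  K=[0.7558 0.0395; 0.1448 0.6817]  nu=[-3.0161, 1.2833]  x^+=[-1.8432, 3.9180]  P^+=[0.3517 0.0834; 0.0834 0.5846]
step 2: x^-=[-0.0018, 3.9180]  P^-=[0.8292 0.3592; 0.3592 0.6846]  H_jac=[1.0000 0.0000; 0.0000 0.7007]  S=[1.2592 0.2737; 0.2737 0.6162]  K=[0.6306 0.1284; 0.1284 0.7215]  nu=[-2.4382, 3.4934]  x^+=[-1.0909, 6.1255]  P^+=[0.2740 0.0711; 0.0711 0.2923]
step 3: x^-=[1.7881, 6.1255]  P^-=[0.6754 0.2095; 0.2095 0.3923]  H_jac=[-0.2156 0.0000; 0.0000 0.1570]  S=[0.4614 0.0149; 0.0149 0.2897]  K=[-0.3198 0.1300; -0.1049 0.2180]  nu=[-2.1265, 1.5524]  x^+=[2.6698, 6.6871]  P^+=[0.6246 0.1870; 0.1870 0.3742]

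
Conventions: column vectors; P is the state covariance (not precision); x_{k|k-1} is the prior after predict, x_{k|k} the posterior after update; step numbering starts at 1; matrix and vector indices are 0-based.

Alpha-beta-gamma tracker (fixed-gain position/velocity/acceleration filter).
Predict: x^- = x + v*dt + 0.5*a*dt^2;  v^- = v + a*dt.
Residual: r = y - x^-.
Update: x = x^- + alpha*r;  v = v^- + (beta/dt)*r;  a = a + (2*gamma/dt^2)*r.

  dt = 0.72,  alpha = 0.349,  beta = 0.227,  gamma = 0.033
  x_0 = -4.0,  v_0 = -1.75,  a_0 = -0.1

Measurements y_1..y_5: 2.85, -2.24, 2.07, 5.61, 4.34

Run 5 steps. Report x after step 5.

step 1: x_pred=-5.2859  r=8.1359  x^+=-2.4465  v^+=0.7431  a^+=0.9358
step 2: x_pred=-1.6689  r=-0.5711  x^+=-1.8682  v^+=1.2368  a^+=0.8631
step 3: x_pred=-0.7540  r=2.8240  x^+=0.2316  v^+=2.7486  a^+=1.2227
step 4: x_pred=2.5275  r=3.0825  x^+=3.6033  v^+=4.6008  a^+=1.6151
step 5: x_pred=7.3345  r=-2.9945  x^+=6.2894  v^+=4.8195  a^+=1.2339

x_post = 6.2894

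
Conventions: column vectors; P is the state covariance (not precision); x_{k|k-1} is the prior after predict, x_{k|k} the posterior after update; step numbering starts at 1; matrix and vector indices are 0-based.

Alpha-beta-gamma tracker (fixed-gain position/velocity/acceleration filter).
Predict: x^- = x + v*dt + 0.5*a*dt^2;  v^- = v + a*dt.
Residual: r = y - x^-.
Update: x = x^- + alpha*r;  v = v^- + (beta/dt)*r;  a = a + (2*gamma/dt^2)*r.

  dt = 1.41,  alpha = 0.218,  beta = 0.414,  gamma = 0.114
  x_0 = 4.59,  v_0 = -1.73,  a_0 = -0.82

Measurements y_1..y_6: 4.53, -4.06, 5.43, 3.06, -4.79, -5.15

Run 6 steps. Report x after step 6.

x_post = 3.0814

step 1: x_pred=1.3356  r=3.1944  x^+=2.0320  v^+=-1.9483  a^+=-0.4537
step 2: x_pred=-1.1660  r=-2.8940  x^+=-1.7969  v^+=-3.4376  a^+=-0.7855
step 3: x_pred=-7.4249  r=12.8549  x^+=-4.6225  v^+=-0.7708  a^+=0.6887
step 4: x_pred=-5.0248  r=8.0848  x^+=-3.2623  v^+=2.5740  a^+=1.6159
step 5: x_pred=1.9733  r=-6.7633  x^+=0.4989  v^+=2.8666  a^+=0.8402
step 6: x_pred=5.3760  r=-10.5260  x^+=3.0814  v^+=0.9607  a^+=-0.3669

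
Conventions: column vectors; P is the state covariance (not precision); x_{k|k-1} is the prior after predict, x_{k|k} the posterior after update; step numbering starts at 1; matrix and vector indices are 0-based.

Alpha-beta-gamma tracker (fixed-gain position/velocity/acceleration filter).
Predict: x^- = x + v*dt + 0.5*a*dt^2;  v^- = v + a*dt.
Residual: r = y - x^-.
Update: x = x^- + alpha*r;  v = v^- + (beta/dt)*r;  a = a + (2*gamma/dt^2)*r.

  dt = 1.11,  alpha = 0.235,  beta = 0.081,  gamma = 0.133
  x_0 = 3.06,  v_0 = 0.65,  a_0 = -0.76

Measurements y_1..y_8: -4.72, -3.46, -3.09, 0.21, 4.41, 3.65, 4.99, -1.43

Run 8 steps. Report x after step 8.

x_post = 19.5419

step 1: x_pred=3.3133  r=-8.0333  x^+=1.4255  v^+=-0.7798  a^+=-2.4943
step 2: x_pred=-0.9767  r=-2.4833  x^+=-1.5603  v^+=-3.7297  a^+=-3.0304
step 3: x_pred=-7.5672  r=4.4772  x^+=-6.5151  v^+=-6.7668  a^+=-2.0638
step 4: x_pred=-15.2976  r=15.5076  x^+=-11.6533  v^+=-7.9260  a^+=1.2841
step 5: x_pred=-19.6601  r=24.0701  x^+=-14.0037  v^+=-4.7442  a^+=6.4807
step 6: x_pred=-15.2773  r=18.9273  x^+=-10.8294  v^+=3.8305  a^+=10.5669
step 7: x_pred=-0.0677  r=5.0577  x^+=1.1208  v^+=15.9289  a^+=11.6588
step 8: x_pred=25.9843  r=-27.4143  x^+=19.5419  v^+=26.8697  a^+=5.7403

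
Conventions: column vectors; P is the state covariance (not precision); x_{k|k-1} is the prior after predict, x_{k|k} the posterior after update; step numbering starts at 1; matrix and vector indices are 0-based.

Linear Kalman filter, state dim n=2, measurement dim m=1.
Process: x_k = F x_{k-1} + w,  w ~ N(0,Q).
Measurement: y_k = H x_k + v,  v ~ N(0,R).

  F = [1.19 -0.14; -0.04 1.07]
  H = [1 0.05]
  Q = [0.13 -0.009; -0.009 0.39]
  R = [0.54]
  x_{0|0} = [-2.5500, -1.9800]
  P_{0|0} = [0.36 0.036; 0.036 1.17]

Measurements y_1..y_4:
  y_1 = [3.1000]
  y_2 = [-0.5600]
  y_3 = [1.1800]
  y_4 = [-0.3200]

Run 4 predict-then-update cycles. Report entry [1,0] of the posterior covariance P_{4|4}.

P_post[1,0] = -0.4917

step 1: x^-=[-2.7573, -2.0166]  P^-=[0.6507 -0.1554; -0.1554 1.7270]  S=[1.1795]  K=[0.5451; -0.0585]  nu=[5.9581]  x^+=[0.4905, -2.3652]  P^+=[0.3002 -0.1177; -0.1177 1.7230]
step 2: x^-=[0.9149, -2.5504]  P^-=[0.6282 -0.4320; -0.4320 2.3732]  S=[1.1309]  K=[0.5364; -0.2770]  nu=[-1.3473]  x^+=[0.1922, -2.1771]  P^+=[0.3028 -0.2639; -0.2639 2.2864]
step 3: x^-=[0.5335, -2.3372]  P^-=[0.6916 -0.7035; -0.7035 3.0308]  S=[1.1688]  K=[0.5616; -0.4722]  nu=[0.7634]  x^+=[0.9622, -2.6976]  P^+=[0.3229 -0.3935; -0.3935 2.7702]
step 4: x^-=[1.5227, -2.9250]  P^-=[0.7727 -0.9426; -0.9426 3.5958]  S=[1.2275]  K=[0.5911; -0.6214]  nu=[-1.6965]  x^+=[0.5199, -1.8707]  P^+=[0.3438 -0.4917; -0.4917 3.1217]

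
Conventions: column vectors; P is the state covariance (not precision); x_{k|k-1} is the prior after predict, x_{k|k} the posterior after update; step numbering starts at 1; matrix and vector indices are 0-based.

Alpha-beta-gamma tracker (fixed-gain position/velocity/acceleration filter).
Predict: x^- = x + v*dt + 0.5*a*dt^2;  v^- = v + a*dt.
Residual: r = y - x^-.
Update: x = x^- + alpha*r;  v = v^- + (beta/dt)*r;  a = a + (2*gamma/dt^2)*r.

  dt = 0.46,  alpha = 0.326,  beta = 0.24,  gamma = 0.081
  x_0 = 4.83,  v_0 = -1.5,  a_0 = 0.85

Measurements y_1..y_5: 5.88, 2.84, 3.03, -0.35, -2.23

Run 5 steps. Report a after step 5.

step 1: x_pred=4.2299  r=1.6501  x^+=4.7679  v^+=-0.2481  a^+=2.1133
step 2: x_pred=4.8773  r=-2.0373  x^+=4.2132  v^+=-0.3389  a^+=0.5535
step 3: x_pred=4.1158  r=-1.0858  x^+=3.7618  v^+=-0.6508  a^+=-0.2778
step 4: x_pred=3.4331  r=-3.7831  x^+=2.1998  v^+=-2.7524  a^+=-3.1741
step 5: x_pred=0.5979  r=-2.8279  x^+=-0.3240  v^+=-5.6879  a^+=-5.3391

a_post = -5.3391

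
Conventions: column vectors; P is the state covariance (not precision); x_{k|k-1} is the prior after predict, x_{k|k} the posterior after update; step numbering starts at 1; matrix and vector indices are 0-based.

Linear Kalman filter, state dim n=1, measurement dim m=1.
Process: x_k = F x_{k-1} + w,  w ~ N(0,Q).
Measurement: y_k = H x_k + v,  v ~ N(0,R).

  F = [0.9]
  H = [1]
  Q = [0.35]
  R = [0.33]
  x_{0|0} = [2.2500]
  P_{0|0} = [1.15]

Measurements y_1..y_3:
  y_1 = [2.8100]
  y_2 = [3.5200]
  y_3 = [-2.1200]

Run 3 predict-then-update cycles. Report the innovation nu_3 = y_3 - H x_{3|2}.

innov = [-4.9101]

step 1: x^-=[2.0250]  P^-=[1.2815]  S=[1.6115]  K=[0.7952]  nu=[0.7850]  x^+=[2.6492]  P^+=[0.2624]
step 2: x^-=[2.3843]  P^-=[0.5626]  S=[0.8926]  K=[0.6303]  nu=[1.1357]  x^+=[3.1001]  P^+=[0.2080]
step 3: x^-=[2.7901]  P^-=[0.5185]  S=[0.8485]  K=[0.6111]  nu=[-4.9101]  x^+=[-0.2103]  P^+=[0.2017]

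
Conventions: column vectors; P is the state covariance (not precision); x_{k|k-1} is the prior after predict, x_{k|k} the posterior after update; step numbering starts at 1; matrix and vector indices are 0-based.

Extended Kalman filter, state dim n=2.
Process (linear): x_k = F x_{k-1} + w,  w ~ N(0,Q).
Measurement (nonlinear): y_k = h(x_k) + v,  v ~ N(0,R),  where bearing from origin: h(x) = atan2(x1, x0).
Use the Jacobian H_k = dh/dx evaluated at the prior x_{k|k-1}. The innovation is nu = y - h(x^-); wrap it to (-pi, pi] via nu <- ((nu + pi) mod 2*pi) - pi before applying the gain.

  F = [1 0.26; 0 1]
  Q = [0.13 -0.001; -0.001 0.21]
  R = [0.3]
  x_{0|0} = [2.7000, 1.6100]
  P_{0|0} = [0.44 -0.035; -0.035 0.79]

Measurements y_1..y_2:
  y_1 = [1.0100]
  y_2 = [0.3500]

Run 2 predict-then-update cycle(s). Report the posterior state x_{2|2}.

x_post = [3.5791, 1.8700]

step 1: x^-=[3.1186, 1.6100]  P^-=[0.6052 0.1694; 0.1694 1.0000]  H_jac=[-0.1307 0.2532]  S=[0.3632]  K=[-0.0997; 0.6361]  nu=[0.5334]  x^+=[3.0654, 1.9493]  P^+=[0.6016 0.1924; 0.1924 0.8530]
step 2: x^-=[3.5722, 1.9493]  P^-=[0.8893 0.4132; 0.4132 1.0630]  H_jac=[-0.1177 0.2157]  S=[0.3408]  K=[-0.0456; 0.5301]  nu=[-0.1495]  x^+=[3.5791, 1.8700]  P^+=[0.8886 0.4215; 0.4215 0.9673]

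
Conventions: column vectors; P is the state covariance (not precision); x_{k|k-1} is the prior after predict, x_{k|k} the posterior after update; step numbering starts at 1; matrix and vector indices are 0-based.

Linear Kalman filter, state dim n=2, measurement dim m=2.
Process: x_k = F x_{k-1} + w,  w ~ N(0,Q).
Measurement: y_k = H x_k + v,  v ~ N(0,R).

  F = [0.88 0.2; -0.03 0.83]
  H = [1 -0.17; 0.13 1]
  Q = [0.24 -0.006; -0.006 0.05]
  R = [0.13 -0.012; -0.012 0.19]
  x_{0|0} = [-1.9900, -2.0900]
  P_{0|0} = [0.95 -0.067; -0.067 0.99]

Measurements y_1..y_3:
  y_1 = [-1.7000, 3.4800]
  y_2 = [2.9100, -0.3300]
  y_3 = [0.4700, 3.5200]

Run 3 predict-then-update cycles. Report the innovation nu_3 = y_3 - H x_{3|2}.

step 1: x^-=[-2.1692, -1.6750]  P^-=[0.9917 0.0847; 0.0847 0.7362]  S=[1.1142 0.0746; 0.0746 0.9650]  K=[0.8668 0.1544; -0.0886 0.7812]  nu=[0.1845, 5.4370]  x^+=[-1.1700, 2.5559]  P^+=[0.1116 0.0044; 0.0044 0.1489]
step 2: x^-=[-0.5184, 2.1565]  P^-=[0.3339 0.0190; 0.0190 0.1525]  S=[0.4619 0.0240; 0.0240 0.3530]  K=[0.7093 0.1284; -0.0380 0.4414]  nu=[3.7950, -2.4191]  x^+=[1.8628, 0.9444]  P^+=[0.0913 0.0040; 0.0040 0.0838]
step 3: x^-=[1.8281, 0.7279]  P^-=[0.3155 0.0084; 0.0084 0.1076]  S=[0.4458 0.0189; 0.0189 0.3051]  K=[0.6996 0.1185; -0.0374 0.3586]  nu=[-1.2344, 2.5544]  x^+=[1.2674, 1.6901]  P^+=[0.0899 0.0024; 0.0024 0.0683]

innov = [-1.2344, 2.5544]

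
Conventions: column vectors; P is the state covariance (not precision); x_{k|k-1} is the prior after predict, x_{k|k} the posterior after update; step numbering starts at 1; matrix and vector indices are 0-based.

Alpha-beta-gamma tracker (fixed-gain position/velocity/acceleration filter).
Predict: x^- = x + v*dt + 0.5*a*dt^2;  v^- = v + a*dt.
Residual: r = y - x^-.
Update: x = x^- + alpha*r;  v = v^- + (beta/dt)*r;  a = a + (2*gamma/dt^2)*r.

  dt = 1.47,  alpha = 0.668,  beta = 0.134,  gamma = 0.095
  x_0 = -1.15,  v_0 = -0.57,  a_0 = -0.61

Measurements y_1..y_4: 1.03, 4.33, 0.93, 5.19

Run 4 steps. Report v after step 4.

v_post = 0.2761

step 1: x_pred=-2.6470  r=3.6770  x^+=-0.1908  v^+=-1.1315  a^+=-0.2867
step 2: x_pred=-2.1639  r=6.4939  x^+=2.1740  v^+=-0.9610  a^+=0.2843
step 3: x_pred=1.0685  r=-0.1385  x^+=0.9760  v^+=-0.5557  a^+=0.2721
step 4: x_pred=0.4530  r=4.7370  x^+=3.6173  v^+=0.2761  a^+=0.6886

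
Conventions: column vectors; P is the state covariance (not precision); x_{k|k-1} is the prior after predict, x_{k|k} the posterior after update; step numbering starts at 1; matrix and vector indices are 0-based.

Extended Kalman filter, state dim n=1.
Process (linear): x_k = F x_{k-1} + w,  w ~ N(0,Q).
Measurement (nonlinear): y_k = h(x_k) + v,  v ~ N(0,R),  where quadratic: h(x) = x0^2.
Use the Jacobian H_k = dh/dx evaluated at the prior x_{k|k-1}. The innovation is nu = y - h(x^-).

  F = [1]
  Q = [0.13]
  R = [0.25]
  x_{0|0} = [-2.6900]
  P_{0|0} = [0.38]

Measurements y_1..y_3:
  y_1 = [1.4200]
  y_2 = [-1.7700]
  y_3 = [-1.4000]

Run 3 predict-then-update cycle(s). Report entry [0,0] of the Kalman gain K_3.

step 1: x^-=[-2.6900]  P^-=[0.5100]  H_jac=[-5.3800]  S=[15.0116]  K=[-0.1828]  nu=[-5.8161]  x^+=[-1.6269]  P^+=[0.0085]
step 2: x^-=[-1.6269]  P^-=[0.1385]  H_jac=[-3.2539]  S=[1.7163]  K=[-0.2626]  nu=[-4.4169]  x^+=[-0.4672]  P^+=[0.0202]
step 3: x^-=[-0.4672]  P^-=[0.1502]  H_jac=[-0.9345]  S=[0.3811]  K=[-0.3682]  nu=[-1.6183]  x^+=[0.1286]  P^+=[0.0985]

K[0,0] = -0.3682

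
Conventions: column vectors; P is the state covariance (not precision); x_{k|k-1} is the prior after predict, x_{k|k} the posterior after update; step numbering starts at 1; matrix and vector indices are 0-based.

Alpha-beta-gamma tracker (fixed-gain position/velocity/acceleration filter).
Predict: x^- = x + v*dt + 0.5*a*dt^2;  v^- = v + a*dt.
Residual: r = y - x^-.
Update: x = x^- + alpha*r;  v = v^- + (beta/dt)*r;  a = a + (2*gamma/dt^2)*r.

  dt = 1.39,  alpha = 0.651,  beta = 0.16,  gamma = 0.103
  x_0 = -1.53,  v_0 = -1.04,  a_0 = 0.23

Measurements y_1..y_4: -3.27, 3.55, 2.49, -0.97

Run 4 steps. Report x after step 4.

step 1: x_pred=-2.7534  r=-0.5166  x^+=-3.0897  v^+=-0.7798  a^+=0.1749
step 2: x_pred=-4.0046  r=7.5546  x^+=0.9134  v^+=0.3330  a^+=0.9804
step 3: x_pred=2.3234  r=0.1666  x^+=2.4318  v^+=1.7149  a^+=0.9982
step 4: x_pred=5.7798  r=-6.7498  x^+=1.3857  v^+=2.3254  a^+=0.2785

x_post = 1.3857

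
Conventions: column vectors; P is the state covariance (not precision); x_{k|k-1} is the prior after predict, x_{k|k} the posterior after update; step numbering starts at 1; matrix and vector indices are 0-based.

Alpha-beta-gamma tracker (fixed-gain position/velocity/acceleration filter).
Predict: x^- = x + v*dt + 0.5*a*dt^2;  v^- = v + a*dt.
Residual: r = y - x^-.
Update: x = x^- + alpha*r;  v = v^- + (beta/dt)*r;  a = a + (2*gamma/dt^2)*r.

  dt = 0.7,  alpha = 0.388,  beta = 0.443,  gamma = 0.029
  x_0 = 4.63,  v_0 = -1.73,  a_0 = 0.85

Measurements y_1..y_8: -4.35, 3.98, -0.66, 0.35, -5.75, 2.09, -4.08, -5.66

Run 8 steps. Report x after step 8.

step 1: x_pred=3.6273  r=-7.9772  x^+=0.5321  v^+=-6.1835  a^+=-0.0942
step 2: x_pred=-3.8194  r=7.7994  x^+=-0.7933  v^+=-1.3135  a^+=0.8290
step 3: x_pred=-1.5096  r=0.8496  x^+=-1.1800  v^+=-0.1956  a^+=0.9295
step 4: x_pred=-1.0891  r=1.4391  x^+=-0.5307  v^+=1.3659  a^+=1.0999
step 5: x_pred=0.6948  r=-6.4448  x^+=-1.8058  v^+=-1.9429  a^+=0.3370
step 6: x_pred=-3.0832  r=5.1732  x^+=-1.0760  v^+=1.5669  a^+=0.9493
step 7: x_pred=0.2534  r=-4.3334  x^+=-1.4279  v^+=-0.5110  a^+=0.4364
step 8: x_pred=-1.6787  r=-3.9813  x^+=-3.2234  v^+=-2.7251  a^+=-0.0348

x_post = -3.2234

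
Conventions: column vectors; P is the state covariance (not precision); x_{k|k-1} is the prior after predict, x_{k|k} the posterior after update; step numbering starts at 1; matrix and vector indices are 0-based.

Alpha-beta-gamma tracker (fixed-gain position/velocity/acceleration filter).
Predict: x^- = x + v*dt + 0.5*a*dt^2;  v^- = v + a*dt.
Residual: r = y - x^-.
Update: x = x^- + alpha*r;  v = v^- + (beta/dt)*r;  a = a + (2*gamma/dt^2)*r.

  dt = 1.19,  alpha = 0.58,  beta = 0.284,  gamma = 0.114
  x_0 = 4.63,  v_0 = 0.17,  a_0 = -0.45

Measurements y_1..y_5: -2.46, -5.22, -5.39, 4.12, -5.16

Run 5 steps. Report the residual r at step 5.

step 1: x_pred=4.5137  r=-6.9737  x^+=0.4689  v^+=-2.0298  a^+=-1.5728
step 2: x_pred=-3.0601  r=-2.1599  x^+=-4.3129  v^+=-4.4169  a^+=-1.9205
step 3: x_pred=-10.9288  r=5.5388  x^+=-7.7163  v^+=-5.3805  a^+=-1.0288
step 4: x_pred=-14.8475  r=18.9675  x^+=-3.8464  v^+=-2.0780  a^+=2.0251
step 5: x_pred=-4.8853  r=-0.2747  x^+=-5.0446  v^+=0.2663  a^+=1.9809

resid = -0.2747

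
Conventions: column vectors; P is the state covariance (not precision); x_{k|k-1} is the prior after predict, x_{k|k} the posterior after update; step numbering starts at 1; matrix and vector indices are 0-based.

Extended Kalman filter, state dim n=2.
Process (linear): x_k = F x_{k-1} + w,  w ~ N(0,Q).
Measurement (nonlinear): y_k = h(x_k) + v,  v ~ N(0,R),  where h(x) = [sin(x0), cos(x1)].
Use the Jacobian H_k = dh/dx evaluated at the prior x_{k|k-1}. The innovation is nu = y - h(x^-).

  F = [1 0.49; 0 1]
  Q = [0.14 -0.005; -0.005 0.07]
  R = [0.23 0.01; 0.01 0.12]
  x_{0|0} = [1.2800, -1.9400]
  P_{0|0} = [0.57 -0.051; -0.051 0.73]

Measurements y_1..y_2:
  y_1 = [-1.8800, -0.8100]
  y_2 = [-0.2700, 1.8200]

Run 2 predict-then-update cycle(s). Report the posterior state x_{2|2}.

step 1: x^-=[0.3294, -1.9400]  P^-=[0.8353 0.3017; 0.3017 0.8000]  H_jac=[0.9462 0.0000; 0.0000 0.9326]  S=[0.9779 0.2762; 0.2762 0.8158]  K=[0.7860 0.0787; 0.0371 0.9020]  nu=[-2.2035, -0.4491]  x^+=[-1.4379, -2.4269]  P^+=[0.1919 0.0186; 0.0186 0.1165]
step 2: x^-=[-2.6271, -2.4269]  P^-=[0.3780 0.0706; 0.0706 0.1865]  H_jac=[-0.8706 0.0000; 0.0000 0.6554]  S=[0.5165 -0.0303; -0.0303 0.2001]  K=[-0.6292 0.1361; -0.0840 0.5980]  nu=[0.2221, 2.5753]  x^+=[-2.4164, -0.9055]  P^+=[0.1647 0.0153; 0.0153 0.1082]

x_post = [-2.4164, -0.9055]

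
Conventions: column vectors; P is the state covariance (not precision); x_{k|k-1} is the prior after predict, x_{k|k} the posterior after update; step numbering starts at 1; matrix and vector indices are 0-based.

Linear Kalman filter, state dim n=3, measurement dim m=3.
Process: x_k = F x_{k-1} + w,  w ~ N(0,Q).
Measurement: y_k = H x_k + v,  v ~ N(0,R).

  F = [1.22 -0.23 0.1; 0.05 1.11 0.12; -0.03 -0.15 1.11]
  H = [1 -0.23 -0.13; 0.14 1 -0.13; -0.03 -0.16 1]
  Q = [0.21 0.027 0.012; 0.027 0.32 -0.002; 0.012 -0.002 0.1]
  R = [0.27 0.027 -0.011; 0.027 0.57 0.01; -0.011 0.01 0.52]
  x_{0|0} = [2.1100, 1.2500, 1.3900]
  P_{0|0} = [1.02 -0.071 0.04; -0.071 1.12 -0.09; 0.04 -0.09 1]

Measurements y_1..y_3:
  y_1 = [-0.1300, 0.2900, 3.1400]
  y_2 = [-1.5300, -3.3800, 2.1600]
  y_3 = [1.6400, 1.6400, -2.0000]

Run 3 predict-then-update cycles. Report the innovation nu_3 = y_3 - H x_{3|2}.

step 1: x^-=[2.4257, 1.6598, 1.2921]  P^-=[1.8512 -0.2815 0.2152; -0.2815 1.6855 -0.1611; 0.2152 -0.1611 1.3849]  S=[2.2976 -0.3663 0.1083; -0.3663 2.2704 -0.5662; 0.1083 -0.5662 1.9856]  K=[0.8390 0.1373 0.0965; -0.1694 0.7064 -0.0020; 0.0044 0.0431 0.7192]  nu=[-2.0060, -1.5414, 2.1862]  x^+=[0.7420, 0.9064, 2.7893]  P^+=[0.2543 0.0743 0.0618; 0.0743 0.3972 0.0737; 0.0618 0.0737 0.3880]
step 2: x^-=[0.9757, 1.3779, 2.9379]  P^-=[0.5834 0.0610 0.1100; 0.0610 0.8443 0.0728; 0.1100 0.0728 0.5593]  S=[0.8552 -0.0406 0.0157; -0.0406 1.4293 -0.1133; 0.0157 -0.1133 1.0721]  K=[0.6530 0.1147 0.0797; -0.1390 0.5864 0.0042; 0.0171 0.0520 0.5130]  nu=[-1.8069, -4.5125, -0.5281]  x^+=[-0.7639, -1.0194, 2.4015]  P^+=[0.1996 0.0625 0.0514; 0.0625 0.3301 0.0643; 0.0514 0.0643 0.2789]
step 3: x^-=[-0.4573, -0.8816, 2.8415]  P^-=[0.5018 0.0554 0.0881; 0.0554 0.7560 0.0580; 0.0881 0.0580 0.4270]  S=[0.7741 -0.0347 0.0141; -0.0347 1.3402 -0.0995; 0.0141 -0.0995 0.9434]  K=[0.6205 0.1064 0.0700; -0.1376 0.5601 -0.0073; 0.0188 0.0446 0.4443]  nu=[2.2640, 2.9550, -4.9963]  x^+=[0.9122, 0.4985, 0.7957]  P^+=[0.1888 0.0576 0.0455; 0.0576 0.3146 0.0554; 0.0455 0.0554 0.2415]

innov = [2.2640, 2.9550, -4.9963]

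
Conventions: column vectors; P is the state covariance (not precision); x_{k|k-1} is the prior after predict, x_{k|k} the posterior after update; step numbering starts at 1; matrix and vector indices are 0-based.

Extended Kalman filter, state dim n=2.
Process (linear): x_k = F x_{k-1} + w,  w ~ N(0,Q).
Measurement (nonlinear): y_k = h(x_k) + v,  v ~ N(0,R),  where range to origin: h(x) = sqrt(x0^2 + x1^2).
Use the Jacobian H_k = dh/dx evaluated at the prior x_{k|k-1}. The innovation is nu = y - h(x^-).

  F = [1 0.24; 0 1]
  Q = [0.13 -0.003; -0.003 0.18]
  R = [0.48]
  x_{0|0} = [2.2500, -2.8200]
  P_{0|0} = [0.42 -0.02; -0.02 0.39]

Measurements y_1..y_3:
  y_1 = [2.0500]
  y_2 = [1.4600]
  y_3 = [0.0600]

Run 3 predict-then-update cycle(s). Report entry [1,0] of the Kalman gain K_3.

K[1,0] = -0.4969

step 1: x^-=[1.5732, -2.8200]  P^-=[0.5629 0.0706; 0.0706 0.5700]  H_jac=[0.4872 -0.8733]  S=[0.9882]  K=[0.2151; -0.4689]  nu=[-1.1791]  x^+=[1.3196, -2.2671]  P^+=[0.5171 0.1703; 0.1703 0.3527]
step 2: x^-=[0.7755, -2.2671]  P^-=[0.7492 0.2519; 0.2519 0.5327]  H_jac=[0.3236 -0.9462]  S=[0.8811]  K=[0.0047; -0.4795]  nu=[-0.9361]  x^+=[0.7711, -1.8182]  P^+=[0.7492 0.2539; 0.2539 0.3301]
step 3: x^-=[0.3347, -1.8182]  P^-=[1.0201 0.3301; 0.3301 0.5101]  H_jac=[0.1811 -0.9835]  S=[0.8893]  K=[-0.1574; -0.4969]  nu=[-1.7888]  x^+=[0.6163, -0.9293]  P^+=[0.9980 0.2606; 0.2606 0.2905]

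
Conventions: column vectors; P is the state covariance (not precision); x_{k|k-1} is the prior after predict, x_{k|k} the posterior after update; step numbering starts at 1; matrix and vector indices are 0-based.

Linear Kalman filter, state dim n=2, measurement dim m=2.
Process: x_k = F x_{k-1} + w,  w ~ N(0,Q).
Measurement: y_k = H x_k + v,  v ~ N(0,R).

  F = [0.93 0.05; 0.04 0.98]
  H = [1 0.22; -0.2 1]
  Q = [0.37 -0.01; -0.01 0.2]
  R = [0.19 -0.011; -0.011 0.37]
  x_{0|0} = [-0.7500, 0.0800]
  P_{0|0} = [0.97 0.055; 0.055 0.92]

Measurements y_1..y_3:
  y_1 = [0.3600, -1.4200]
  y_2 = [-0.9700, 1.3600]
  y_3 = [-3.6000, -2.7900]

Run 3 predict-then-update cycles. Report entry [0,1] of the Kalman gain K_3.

K[0,1] = -0.1104

step 1: x^-=[-0.6935, 0.0484]  P^-=[1.2164 0.1214; 0.1214 1.0894]  S=[1.5125 0.1015; 0.1015 1.4595]  K=[0.8313 -0.1413; 0.1907 0.7165]  nu=[1.0429, -1.6071]  x^+=[0.4005, -0.9043]  P^+=[0.1657 -0.0283; -0.0283 0.2574]
step 2: x^-=[0.3273, -0.8702]  P^-=[0.5114 -0.0171; -0.0171 0.4452]  S=[0.7154 -0.0316; -0.0316 0.8425]  K=[0.7044 -0.1152; 0.1368 0.5376]  nu=[-1.1058, 2.2957]  x^+=[-0.7162, 0.2127]  P^+=[0.1400 -0.0224; -0.0224 0.1929]
step 3: x^-=[-0.6554, 0.1798]  P^-=[0.4895 -0.0158; -0.0158 0.3838]  S=[0.6912 -0.0395; -0.0395 0.7797]  K=[0.6969 -0.1104; 0.1281 0.5028]  nu=[-2.9842, -3.1009]  x^+=[-2.3926, -1.7616]  P^+=[0.1382 -0.0209; -0.0209 0.1804]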